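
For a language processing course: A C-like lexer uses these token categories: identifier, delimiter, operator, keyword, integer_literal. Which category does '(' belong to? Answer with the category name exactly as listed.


Token: '('
Checking categories:
  identifier: no
  integer_literal: no
  operator: no
  keyword: no
  delimiter: YES
Category: delimiter

delimiter


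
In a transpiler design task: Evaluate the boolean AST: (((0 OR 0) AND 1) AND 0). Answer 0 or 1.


Step 1: Evaluate inner node
  0 OR 0 = 0
Step 2: Evaluate next node
  0 AND 1 = 0
Step 3: Evaluate root node
  0 AND 0 = 0

0


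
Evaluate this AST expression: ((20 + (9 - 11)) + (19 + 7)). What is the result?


Expression: ((20 + (9 - 11)) + (19 + 7))
Evaluating step by step:
  9 - 11 = -2
  20 + -2 = 18
  19 + 7 = 26
  18 + 26 = 44
Result: 44

44


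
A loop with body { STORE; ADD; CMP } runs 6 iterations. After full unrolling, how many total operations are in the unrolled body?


Loop body operations: STORE, ADD, CMP (3 ops per iteration)
Unrolling 6 iterations:
  Iteration 1: STORE, ADD, CMP (3 ops)
  Iteration 2: STORE, ADD, CMP (3 ops)
  Iteration 3: STORE, ADD, CMP (3 ops)
  Iteration 4: STORE, ADD, CMP (3 ops)
  Iteration 5: STORE, ADD, CMP (3 ops)
  Iteration 6: STORE, ADD, CMP (3 ops)
Total: 6 iterations * 3 ops/iter = 18 operations

18


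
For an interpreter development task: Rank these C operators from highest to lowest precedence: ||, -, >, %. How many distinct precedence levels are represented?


Looking up precedence for each operator:
  || -> precedence 1
  - -> precedence 5
  > -> precedence 4
  % -> precedence 6
Sorted highest to lowest: %, -, >, ||
Distinct precedence values: [6, 5, 4, 1]
Number of distinct levels: 4

4


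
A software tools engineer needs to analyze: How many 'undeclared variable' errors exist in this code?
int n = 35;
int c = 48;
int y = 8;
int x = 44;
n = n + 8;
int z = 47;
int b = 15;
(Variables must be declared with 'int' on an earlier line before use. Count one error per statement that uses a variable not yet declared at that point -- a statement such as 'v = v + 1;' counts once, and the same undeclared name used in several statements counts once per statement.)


Scanning code line by line:
  Line 1: declare 'n' -> declared = ['n']
  Line 2: declare 'c' -> declared = ['c', 'n']
  Line 3: declare 'y' -> declared = ['c', 'n', 'y']
  Line 4: declare 'x' -> declared = ['c', 'n', 'x', 'y']
  Line 5: use 'n' -> OK (declared)
  Line 6: declare 'z' -> declared = ['c', 'n', 'x', 'y', 'z']
  Line 7: declare 'b' -> declared = ['b', 'c', 'n', 'x', 'y', 'z']
Total undeclared variable errors: 0

0


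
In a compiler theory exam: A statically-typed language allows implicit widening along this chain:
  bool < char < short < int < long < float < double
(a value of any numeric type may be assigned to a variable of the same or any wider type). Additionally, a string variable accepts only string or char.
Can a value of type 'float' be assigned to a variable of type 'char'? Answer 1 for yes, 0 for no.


Target variable type: char
Source value type: float
Numeric ranks: float=5, char=1
Widening allowed iff rank(source) <= rank(target): 5 <= 1? No
Result: 0

0


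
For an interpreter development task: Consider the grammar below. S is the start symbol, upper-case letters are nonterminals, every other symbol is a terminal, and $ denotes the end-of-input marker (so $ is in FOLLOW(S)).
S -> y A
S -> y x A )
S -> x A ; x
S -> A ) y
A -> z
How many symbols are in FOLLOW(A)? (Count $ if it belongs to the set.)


S is the start symbol and does not occur in any rule body, so FOLLOW(S) = {$}.
Examining every occurrence of A in a rule body:
  S -> y A : A is at the right end -> add FOLLOW(S) = {$}
  S -> y x A ) : A is followed by terminal ')' -> add ')'
  S -> x A ; x : A is followed by terminal ';' -> add ';'
  S -> A ) y : A is followed by terminal ')' -> add ')' (already in the set)
  A -> z : A does not occur in the body -> contributes nothing
FOLLOW(A) = {), ;, $}
Count: 3

3


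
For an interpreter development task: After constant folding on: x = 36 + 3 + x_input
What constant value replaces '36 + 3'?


Identifying constant sub-expression:
  Original: x = 36 + 3 + x_input
  36 and 3 are both compile-time constants
  Evaluating: 36 + 3 = 39
  After folding: x = 39 + x_input

39


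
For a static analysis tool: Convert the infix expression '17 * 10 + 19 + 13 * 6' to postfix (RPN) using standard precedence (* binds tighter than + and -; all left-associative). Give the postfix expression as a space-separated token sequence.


Applying the shunting-yard algorithm:
  Operand 17 -> output
  Push '*' onto operator stack -> op-stack: [*]
  Operand 10 -> output
  See '+' (prec 1); top '*' (prec 2) >= it -> pop '*' to output
  Push '+' onto operator stack -> op-stack: [+]
  Operand 19 -> output
  See '+' (prec 1); top '+' (prec 1) >= it -> pop '+' to output
  Push '+' onto operator stack -> op-stack: [+]
  Operand 13 -> output
  Push '*' onto operator stack -> op-stack: [+, *]
  Operand 6 -> output
  End of input: pop '*' to output
  End of input: pop '+' to output
Postfix result: 17 10 * 19 + 13 6 * +

17 10 * 19 + 13 6 * +


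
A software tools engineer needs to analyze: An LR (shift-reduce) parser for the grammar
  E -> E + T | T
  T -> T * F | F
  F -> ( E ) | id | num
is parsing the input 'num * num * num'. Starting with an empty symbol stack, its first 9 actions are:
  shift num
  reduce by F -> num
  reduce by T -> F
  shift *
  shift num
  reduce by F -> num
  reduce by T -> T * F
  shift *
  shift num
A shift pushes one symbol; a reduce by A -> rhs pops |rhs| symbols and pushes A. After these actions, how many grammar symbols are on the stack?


Tracking the symbol stack through each action:
  Action 1: shift 'num' : push -> stack = [num] (size 1)
  Action 2: reduce by F -> num : pop 1, push F -> stack = [F] (size 1)
  Action 3: reduce by T -> F : pop 1, push T -> stack = [T] (size 1)
  Action 4: shift '*' : push -> stack = [T, *] (size 2)
  Action 5: shift 'num' : push -> stack = [T, *, num] (size 3)
  Action 6: reduce by F -> num : pop 1, push F -> stack = [T, *, F] (size 3)
  Action 7: reduce by T -> T * F : pop 3, push T -> stack = [T] (size 1)
  Action 8: shift '*' : push -> stack = [T, *] (size 2)
  Action 9: shift 'num' : push -> stack = [T, *, num] (size 3)
Final stack size: 3

3


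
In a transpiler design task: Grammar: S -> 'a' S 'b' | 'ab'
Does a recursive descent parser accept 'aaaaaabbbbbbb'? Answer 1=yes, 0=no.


Grammar accepts strings of the form a^n b^n (n >= 1)
Word: 'aaaaaabbbbbbb'
Counting: 6 a's and 7 b's
Check: 6 == 7? No
Mismatch: a-count != b-count
Rejected

0


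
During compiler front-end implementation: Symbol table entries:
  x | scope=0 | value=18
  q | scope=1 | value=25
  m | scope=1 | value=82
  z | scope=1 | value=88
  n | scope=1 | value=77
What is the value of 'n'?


Searching symbol table for 'n':
  x | scope=0 | value=18
  q | scope=1 | value=25
  m | scope=1 | value=82
  z | scope=1 | value=88
  n | scope=1 | value=77 <- MATCH
Found 'n' at scope 1 with value 77

77


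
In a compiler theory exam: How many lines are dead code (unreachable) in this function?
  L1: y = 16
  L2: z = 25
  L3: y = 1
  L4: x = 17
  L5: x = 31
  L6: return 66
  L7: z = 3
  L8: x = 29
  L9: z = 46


Analyzing control flow:
  L1: reachable (before return)
  L2: reachable (before return)
  L3: reachable (before return)
  L4: reachable (before return)
  L5: reachable (before return)
  L6: reachable (return statement)
  L7: DEAD (after return at L6)
  L8: DEAD (after return at L6)
  L9: DEAD (after return at L6)
Return at L6, total lines = 9
Dead lines: L7 through L9
Count: 3

3


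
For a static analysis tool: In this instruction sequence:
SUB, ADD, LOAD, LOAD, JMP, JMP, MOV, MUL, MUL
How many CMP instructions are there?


Scanning instruction sequence for CMP:
  Position 1: SUB
  Position 2: ADD
  Position 3: LOAD
  Position 4: LOAD
  Position 5: JMP
  Position 6: JMP
  Position 7: MOV
  Position 8: MUL
  Position 9: MUL
Matches at positions: []
Total CMP count: 0

0


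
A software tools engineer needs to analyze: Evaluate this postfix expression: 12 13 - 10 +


Processing tokens left to right:
Push 12, Push 13
Pop 12 and 13, compute 12 - 13 = -1, push -1
Push 10
Pop -1 and 10, compute -1 + 10 = 9, push 9
Stack result: 9

9


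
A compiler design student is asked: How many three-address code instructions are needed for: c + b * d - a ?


Expression: c + b * d - a
Generating three-address code (respecting * over +/- precedence):
  Instruction 1: t1 = b * d
  Instruction 2: t2 = c + t1
  Instruction 3: t3 = t2 - a
Total instructions: 3

3


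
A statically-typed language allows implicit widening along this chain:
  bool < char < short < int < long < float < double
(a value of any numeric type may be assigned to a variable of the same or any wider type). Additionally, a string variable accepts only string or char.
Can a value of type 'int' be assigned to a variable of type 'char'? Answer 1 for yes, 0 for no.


Target variable type: char
Source value type: int
Numeric ranks: int=3, char=1
Widening allowed iff rank(source) <= rank(target): 3 <= 1? No
Result: 0

0


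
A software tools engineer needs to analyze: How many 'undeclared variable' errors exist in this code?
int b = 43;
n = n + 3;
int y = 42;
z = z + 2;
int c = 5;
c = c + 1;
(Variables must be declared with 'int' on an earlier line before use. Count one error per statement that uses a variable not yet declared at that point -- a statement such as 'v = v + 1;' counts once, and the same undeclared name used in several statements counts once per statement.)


Scanning code line by line:
  Line 1: declare 'b' -> declared = ['b']
  Line 2: use 'n' -> ERROR (undeclared)
  Line 3: declare 'y' -> declared = ['b', 'y']
  Line 4: use 'z' -> ERROR (undeclared)
  Line 5: declare 'c' -> declared = ['b', 'c', 'y']
  Line 6: use 'c' -> OK (declared)
Total undeclared variable errors: 2

2


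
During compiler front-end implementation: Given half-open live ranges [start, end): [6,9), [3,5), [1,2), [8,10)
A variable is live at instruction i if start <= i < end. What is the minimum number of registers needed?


Live ranges:
  Var0: [6, 9)
  Var1: [3, 5)
  Var2: [1, 2)
  Var3: [8, 10)
Sweep-line events (position, delta, active):
  pos=1 start -> active=1
  pos=2 end -> active=0
  pos=3 start -> active=1
  pos=5 end -> active=0
  pos=6 start -> active=1
  pos=8 start -> active=2
  pos=9 end -> active=1
  pos=10 end -> active=0
Maximum simultaneous active: 2
Minimum registers needed: 2

2


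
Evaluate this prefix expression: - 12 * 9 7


Parsing prefix expression: - 12 * 9 7
Step 1: Innermost operation '* 9 7'
  9 * 7 = 63
Step 2: Outer operation '- 12 [63]'
  12 - 63 = -51

-51


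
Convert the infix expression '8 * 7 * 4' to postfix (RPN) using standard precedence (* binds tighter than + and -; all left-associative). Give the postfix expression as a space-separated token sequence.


Applying the shunting-yard algorithm:
  Operand 8 -> output
  Push '*' onto operator stack -> op-stack: [*]
  Operand 7 -> output
  See '*' (prec 2); top '*' (prec 2) >= it -> pop '*' to output
  Push '*' onto operator stack -> op-stack: [*]
  Operand 4 -> output
  End of input: pop '*' to output
Postfix result: 8 7 * 4 *

8 7 * 4 *


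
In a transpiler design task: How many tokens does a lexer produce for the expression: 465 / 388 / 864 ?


Scanning '465 / 388 / 864'
Token 1: '465' -> integer_literal
Token 2: '/' -> operator
Token 3: '388' -> integer_literal
Token 4: '/' -> operator
Token 5: '864' -> integer_literal
Total tokens: 5

5


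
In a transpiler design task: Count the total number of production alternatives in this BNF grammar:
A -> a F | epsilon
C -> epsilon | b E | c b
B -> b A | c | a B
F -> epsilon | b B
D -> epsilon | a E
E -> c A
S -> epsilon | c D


Counting alternatives per rule:
  A: 2 alternative(s)
  C: 3 alternative(s)
  B: 3 alternative(s)
  F: 2 alternative(s)
  D: 2 alternative(s)
  E: 1 alternative(s)
  S: 2 alternative(s)
Sum: 2 + 3 + 3 + 2 + 2 + 1 + 2 = 15

15


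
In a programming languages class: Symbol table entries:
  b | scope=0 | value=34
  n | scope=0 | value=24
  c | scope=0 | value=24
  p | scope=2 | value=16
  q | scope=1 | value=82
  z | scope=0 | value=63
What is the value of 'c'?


Searching symbol table for 'c':
  b | scope=0 | value=34
  n | scope=0 | value=24
  c | scope=0 | value=24 <- MATCH
  p | scope=2 | value=16
  q | scope=1 | value=82
  z | scope=0 | value=63
Found 'c' at scope 0 with value 24

24


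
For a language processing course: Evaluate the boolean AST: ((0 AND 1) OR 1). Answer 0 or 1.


Step 1: Evaluate inner node
  0 AND 1 = 0
Step 2: Evaluate root node
  0 OR 1 = 1

1


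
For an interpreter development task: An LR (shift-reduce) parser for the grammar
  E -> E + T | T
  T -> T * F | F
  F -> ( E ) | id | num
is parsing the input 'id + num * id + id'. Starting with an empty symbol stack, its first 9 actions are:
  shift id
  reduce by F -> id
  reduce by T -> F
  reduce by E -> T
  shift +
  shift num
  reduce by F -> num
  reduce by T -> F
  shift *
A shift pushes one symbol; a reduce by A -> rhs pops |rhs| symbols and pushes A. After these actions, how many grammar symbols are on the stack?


Tracking the symbol stack through each action:
  Action 1: shift 'id' : push -> stack = [id] (size 1)
  Action 2: reduce by F -> id : pop 1, push F -> stack = [F] (size 1)
  Action 3: reduce by T -> F : pop 1, push T -> stack = [T] (size 1)
  Action 4: reduce by E -> T : pop 1, push E -> stack = [E] (size 1)
  Action 5: shift '+' : push -> stack = [E, +] (size 2)
  Action 6: shift 'num' : push -> stack = [E, +, num] (size 3)
  Action 7: reduce by F -> num : pop 1, push F -> stack = [E, +, F] (size 3)
  Action 8: reduce by T -> F : pop 1, push T -> stack = [E, +, T] (size 3)
  Action 9: shift '*' : push -> stack = [E, +, T, *] (size 4)
Final stack size: 4

4


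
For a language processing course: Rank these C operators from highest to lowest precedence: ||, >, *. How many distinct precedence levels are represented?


Looking up precedence for each operator:
  || -> precedence 1
  > -> precedence 4
  * -> precedence 6
Sorted highest to lowest: *, >, ||
Distinct precedence values: [6, 4, 1]
Number of distinct levels: 3

3


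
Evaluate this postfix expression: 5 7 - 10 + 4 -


Processing tokens left to right:
Push 5, Push 7
Pop 5 and 7, compute 5 - 7 = -2, push -2
Push 10
Pop -2 and 10, compute -2 + 10 = 8, push 8
Push 4
Pop 8 and 4, compute 8 - 4 = 4, push 4
Stack result: 4

4


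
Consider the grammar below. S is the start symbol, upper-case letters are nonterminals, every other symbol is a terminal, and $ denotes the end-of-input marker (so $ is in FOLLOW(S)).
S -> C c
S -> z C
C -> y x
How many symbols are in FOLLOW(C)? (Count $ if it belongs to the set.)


S is the start symbol and does not occur in any rule body, so FOLLOW(S) = {$}.
Examining every occurrence of C in a rule body:
  S -> C c : C is followed by terminal 'c' -> add 'c'
  S -> z C : C is at the right end -> add FOLLOW(S) = {$}
  C -> y x : C does not occur in the body -> contributes nothing
FOLLOW(C) = {c, $}
Count: 2

2


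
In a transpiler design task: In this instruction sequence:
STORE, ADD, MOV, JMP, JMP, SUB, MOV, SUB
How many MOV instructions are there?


Scanning instruction sequence for MOV:
  Position 1: STORE
  Position 2: ADD
  Position 3: MOV <- MATCH
  Position 4: JMP
  Position 5: JMP
  Position 6: SUB
  Position 7: MOV <- MATCH
  Position 8: SUB
Matches at positions: [3, 7]
Total MOV count: 2

2


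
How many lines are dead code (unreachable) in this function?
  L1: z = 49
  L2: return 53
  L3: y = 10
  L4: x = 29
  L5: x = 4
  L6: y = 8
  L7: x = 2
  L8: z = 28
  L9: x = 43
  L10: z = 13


Analyzing control flow:
  L1: reachable (before return)
  L2: reachable (return statement)
  L3: DEAD (after return at L2)
  L4: DEAD (after return at L2)
  L5: DEAD (after return at L2)
  L6: DEAD (after return at L2)
  L7: DEAD (after return at L2)
  L8: DEAD (after return at L2)
  L9: DEAD (after return at L2)
  L10: DEAD (after return at L2)
Return at L2, total lines = 10
Dead lines: L3 through L10
Count: 8

8


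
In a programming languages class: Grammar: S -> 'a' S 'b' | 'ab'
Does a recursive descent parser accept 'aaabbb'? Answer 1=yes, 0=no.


Grammar accepts strings of the form a^n b^n (n >= 1)
Word: 'aaabbb'
Counting: 3 a's and 3 b's
Check: 3 == 3? Yes
Derivation (S -> aSb applied 2 time(s), then S -> ab): S => aSb => aaSbb => aaabbb
Accepted

1


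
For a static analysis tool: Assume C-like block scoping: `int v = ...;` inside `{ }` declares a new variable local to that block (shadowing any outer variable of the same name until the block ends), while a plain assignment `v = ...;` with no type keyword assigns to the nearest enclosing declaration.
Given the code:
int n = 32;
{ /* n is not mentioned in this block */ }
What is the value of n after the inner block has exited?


Analyzing scoping rules:
Outer scope: declares n = 32
Inner block: n is neither redeclared nor assigned -> unchanged
After the block -> 32
Result: 32

32


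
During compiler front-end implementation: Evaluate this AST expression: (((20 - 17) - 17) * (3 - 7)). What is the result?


Expression: (((20 - 17) - 17) * (3 - 7))
Evaluating step by step:
  20 - 17 = 3
  3 - 17 = -14
  3 - 7 = -4
  -14 * -4 = 56
Result: 56

56


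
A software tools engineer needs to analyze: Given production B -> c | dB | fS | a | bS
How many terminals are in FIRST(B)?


Production: B -> c | dB | fS | a | bS
Examining each alternative for leading terminals:
  B -> c : first terminal = 'c'
  B -> dB : first terminal = 'd'
  B -> fS : first terminal = 'f'
  B -> a : first terminal = 'a'
  B -> bS : first terminal = 'b'
FIRST(B) = {a, b, c, d, f}
Count: 5

5


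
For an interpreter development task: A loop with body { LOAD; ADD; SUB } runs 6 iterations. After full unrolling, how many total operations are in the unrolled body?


Loop body operations: LOAD, ADD, SUB (3 ops per iteration)
Unrolling 6 iterations:
  Iteration 1: LOAD, ADD, SUB (3 ops)
  Iteration 2: LOAD, ADD, SUB (3 ops)
  Iteration 3: LOAD, ADD, SUB (3 ops)
  Iteration 4: LOAD, ADD, SUB (3 ops)
  Iteration 5: LOAD, ADD, SUB (3 ops)
  Iteration 6: LOAD, ADD, SUB (3 ops)
Total: 6 iterations * 3 ops/iter = 18 operations

18


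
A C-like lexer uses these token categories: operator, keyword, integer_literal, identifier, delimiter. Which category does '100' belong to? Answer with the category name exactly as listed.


Token: '100'
Checking categories:
  identifier: no
  integer_literal: YES
  operator: no
  keyword: no
  delimiter: no
Category: integer_literal

integer_literal


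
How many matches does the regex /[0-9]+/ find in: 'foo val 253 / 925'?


Pattern: /[0-9]+/ (int literals)
Input: 'foo val 253 / 925'
Scanning for matches:
  Match 1: '253'
  Match 2: '925'
Total matches: 2

2


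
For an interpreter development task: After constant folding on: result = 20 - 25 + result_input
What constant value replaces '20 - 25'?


Identifying constant sub-expression:
  Original: result = 20 - 25 + result_input
  20 and 25 are both compile-time constants
  Evaluating: 20 - 25 = -5
  After folding: result = -5 + result_input

-5


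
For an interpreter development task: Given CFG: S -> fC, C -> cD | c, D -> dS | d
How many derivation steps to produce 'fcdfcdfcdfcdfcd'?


Grammar: S -> fC, C -> cD | c, D -> dS | d
Deriving 'fcdfcdfcdfcdfcd':
Step 1: S -> fC => fC
Step 2: C -> cD => fcD
Step 3: D -> dS => fcdS
Step 4: S -> fC => fcdfC
Step 5: C -> cD => fcdfcD
Step 6: D -> dS => fcdfcdS
Step 7: S -> fC => fcdfcdfC
Step 8: C -> cD => fcdfcdfcD
Step 9: D -> dS => fcdfcdfcdS
Step 10: S -> fC => fcdfcdfcdfC
Step 11: C -> cD => fcdfcdfcdfcD
Step 12: D -> dS => fcdfcdfcdfcdS
Step 13: S -> fC => fcdfcdfcdfcdfC
Step 14: C -> cD => fcdfcdfcdfcdfcD
Step 15: D -> d => fcdfcdfcdfcdfcd
Total derivation steps: 15

15


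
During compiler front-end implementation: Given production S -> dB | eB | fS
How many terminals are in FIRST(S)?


Production: S -> dB | eB | fS
Examining each alternative for leading terminals:
  S -> dB : first terminal = 'd'
  S -> eB : first terminal = 'e'
  S -> fS : first terminal = 'f'
FIRST(S) = {d, e, f}
Count: 3

3


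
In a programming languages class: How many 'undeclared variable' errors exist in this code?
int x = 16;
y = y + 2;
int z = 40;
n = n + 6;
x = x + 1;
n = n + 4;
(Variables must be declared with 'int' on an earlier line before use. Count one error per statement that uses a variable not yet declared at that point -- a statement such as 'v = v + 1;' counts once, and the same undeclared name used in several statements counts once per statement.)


Scanning code line by line:
  Line 1: declare 'x' -> declared = ['x']
  Line 2: use 'y' -> ERROR (undeclared)
  Line 3: declare 'z' -> declared = ['x', 'z']
  Line 4: use 'n' -> ERROR (undeclared)
  Line 5: use 'x' -> OK (declared)
  Line 6: use 'n' -> ERROR (undeclared)
Total undeclared variable errors: 3

3


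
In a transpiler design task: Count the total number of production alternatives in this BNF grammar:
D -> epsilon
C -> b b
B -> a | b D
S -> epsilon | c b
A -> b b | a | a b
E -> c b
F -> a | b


Counting alternatives per rule:
  D: 1 alternative(s)
  C: 1 alternative(s)
  B: 2 alternative(s)
  S: 2 alternative(s)
  A: 3 alternative(s)
  E: 1 alternative(s)
  F: 2 alternative(s)
Sum: 1 + 1 + 2 + 2 + 3 + 1 + 2 = 12

12


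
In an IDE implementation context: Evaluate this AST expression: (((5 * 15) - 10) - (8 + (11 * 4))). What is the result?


Expression: (((5 * 15) - 10) - (8 + (11 * 4)))
Evaluating step by step:
  5 * 15 = 75
  75 - 10 = 65
  11 * 4 = 44
  8 + 44 = 52
  65 - 52 = 13
Result: 13

13


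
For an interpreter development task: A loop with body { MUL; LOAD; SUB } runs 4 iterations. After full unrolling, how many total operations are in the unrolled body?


Loop body operations: MUL, LOAD, SUB (3 ops per iteration)
Unrolling 4 iterations:
  Iteration 1: MUL, LOAD, SUB (3 ops)
  Iteration 2: MUL, LOAD, SUB (3 ops)
  Iteration 3: MUL, LOAD, SUB (3 ops)
  Iteration 4: MUL, LOAD, SUB (3 ops)
Total: 4 iterations * 3 ops/iter = 12 operations

12


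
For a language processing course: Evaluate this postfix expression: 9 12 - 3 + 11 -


Processing tokens left to right:
Push 9, Push 12
Pop 9 and 12, compute 9 - 12 = -3, push -3
Push 3
Pop -3 and 3, compute -3 + 3 = 0, push 0
Push 11
Pop 0 and 11, compute 0 - 11 = -11, push -11
Stack result: -11

-11


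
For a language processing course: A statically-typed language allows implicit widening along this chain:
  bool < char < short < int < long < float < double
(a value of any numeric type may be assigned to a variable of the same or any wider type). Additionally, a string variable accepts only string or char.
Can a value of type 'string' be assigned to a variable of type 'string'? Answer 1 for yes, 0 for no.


Target variable type: string
Source value type: string
Rule: string accepts only {string, char}
  source 'string' in {string, char}? Yes
Result: 1

1


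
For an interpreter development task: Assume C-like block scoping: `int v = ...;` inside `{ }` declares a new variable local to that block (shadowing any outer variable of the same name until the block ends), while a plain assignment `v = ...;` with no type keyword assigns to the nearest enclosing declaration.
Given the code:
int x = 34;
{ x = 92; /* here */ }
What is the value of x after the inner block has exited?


Analyzing scoping rules:
Outer scope: declares x = 34
Inner block: 'x = 92;' has no type keyword, so it is an assignment to the outer x (no shadowing)
The assignment changed the outer variable itself, so the new value persists after the block -> 92
Result: 92

92


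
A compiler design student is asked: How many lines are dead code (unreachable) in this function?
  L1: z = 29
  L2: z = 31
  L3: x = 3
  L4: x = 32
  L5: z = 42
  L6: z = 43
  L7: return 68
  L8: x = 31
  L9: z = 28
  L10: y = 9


Analyzing control flow:
  L1: reachable (before return)
  L2: reachable (before return)
  L3: reachable (before return)
  L4: reachable (before return)
  L5: reachable (before return)
  L6: reachable (before return)
  L7: reachable (return statement)
  L8: DEAD (after return at L7)
  L9: DEAD (after return at L7)
  L10: DEAD (after return at L7)
Return at L7, total lines = 10
Dead lines: L8 through L10
Count: 3

3


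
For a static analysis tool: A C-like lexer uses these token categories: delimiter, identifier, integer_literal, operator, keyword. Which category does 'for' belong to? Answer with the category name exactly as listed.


Token: 'for'
Checking categories:
  identifier: no
  integer_literal: no
  operator: no
  keyword: YES
  delimiter: no
Category: keyword

keyword


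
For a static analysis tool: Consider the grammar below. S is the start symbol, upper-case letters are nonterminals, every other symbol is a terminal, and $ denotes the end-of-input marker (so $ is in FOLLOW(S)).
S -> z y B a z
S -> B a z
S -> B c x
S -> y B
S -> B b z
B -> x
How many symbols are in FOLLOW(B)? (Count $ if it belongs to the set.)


S is the start symbol and does not occur in any rule body, so FOLLOW(S) = {$}.
Examining every occurrence of B in a rule body:
  S -> z y B a z : B is followed by terminal 'a' -> add 'a'
  S -> B a z : B is followed by terminal 'a' -> add 'a' (already in the set)
  S -> B c x : B is followed by terminal 'c' -> add 'c'
  S -> y B : B is at the right end -> add FOLLOW(S) = {$}
  S -> B b z : B is followed by terminal 'b' -> add 'b'
  B -> x : B does not occur in the body -> contributes nothing
FOLLOW(B) = {a, b, c, $}
Count: 4

4


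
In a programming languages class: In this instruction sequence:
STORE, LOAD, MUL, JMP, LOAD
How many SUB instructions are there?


Scanning instruction sequence for SUB:
  Position 1: STORE
  Position 2: LOAD
  Position 3: MUL
  Position 4: JMP
  Position 5: LOAD
Matches at positions: []
Total SUB count: 0

0


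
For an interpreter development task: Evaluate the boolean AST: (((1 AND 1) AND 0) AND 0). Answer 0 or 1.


Step 1: Evaluate inner node
  1 AND 1 = 1
Step 2: Evaluate next node
  1 AND 0 = 0
Step 3: Evaluate root node
  0 AND 0 = 0

0


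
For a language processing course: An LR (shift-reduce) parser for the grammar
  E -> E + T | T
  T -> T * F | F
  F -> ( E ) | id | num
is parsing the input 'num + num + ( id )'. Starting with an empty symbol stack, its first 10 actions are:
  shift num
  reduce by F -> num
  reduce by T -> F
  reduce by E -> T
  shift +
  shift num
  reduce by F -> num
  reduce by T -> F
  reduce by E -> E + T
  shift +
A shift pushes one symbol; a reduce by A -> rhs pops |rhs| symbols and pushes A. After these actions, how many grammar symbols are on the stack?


Tracking the symbol stack through each action:
  Action 1: shift 'num' : push -> stack = [num] (size 1)
  Action 2: reduce by F -> num : pop 1, push F -> stack = [F] (size 1)
  Action 3: reduce by T -> F : pop 1, push T -> stack = [T] (size 1)
  Action 4: reduce by E -> T : pop 1, push E -> stack = [E] (size 1)
  Action 5: shift '+' : push -> stack = [E, +] (size 2)
  Action 6: shift 'num' : push -> stack = [E, +, num] (size 3)
  Action 7: reduce by F -> num : pop 1, push F -> stack = [E, +, F] (size 3)
  Action 8: reduce by T -> F : pop 1, push T -> stack = [E, +, T] (size 3)
  Action 9: reduce by E -> E + T : pop 3, push E -> stack = [E] (size 1)
  Action 10: shift '+' : push -> stack = [E, +] (size 2)
Final stack size: 2

2


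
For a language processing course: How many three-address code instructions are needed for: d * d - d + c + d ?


Expression: d * d - d + c + d
Generating three-address code (respecting * over +/- precedence):
  Instruction 1: t1 = d * d
  Instruction 2: t2 = t1 - d
  Instruction 3: t3 = t2 + c
  Instruction 4: t4 = t3 + d
Total instructions: 4

4


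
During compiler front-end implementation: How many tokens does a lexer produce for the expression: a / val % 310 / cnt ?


Scanning 'a / val % 310 / cnt'
Token 1: 'a' -> identifier
Token 2: '/' -> operator
Token 3: 'val' -> identifier
Token 4: '%' -> operator
Token 5: '310' -> integer_literal
Token 6: '/' -> operator
Token 7: 'cnt' -> identifier
Total tokens: 7

7


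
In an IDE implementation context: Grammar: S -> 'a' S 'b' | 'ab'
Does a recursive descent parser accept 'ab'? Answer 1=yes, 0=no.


Grammar accepts strings of the form a^n b^n (n >= 1)
Word: 'ab'
Counting: 1 a's and 1 b's
Check: 1 == 1? Yes
Derivation (S -> aSb applied 0 time(s), then S -> ab): S => ab
Accepted

1


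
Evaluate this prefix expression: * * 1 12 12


Parsing prefix expression: * * 1 12 12
Step 1: Innermost operation '* 1 12'
  1 * 12 = 12
Step 2: Outer operation '* [12] 12'
  12 * 12 = 144

144


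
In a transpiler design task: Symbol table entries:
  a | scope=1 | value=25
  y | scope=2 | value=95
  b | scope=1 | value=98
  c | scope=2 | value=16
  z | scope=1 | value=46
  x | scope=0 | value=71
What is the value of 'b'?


Searching symbol table for 'b':
  a | scope=1 | value=25
  y | scope=2 | value=95
  b | scope=1 | value=98 <- MATCH
  c | scope=2 | value=16
  z | scope=1 | value=46
  x | scope=0 | value=71
Found 'b' at scope 1 with value 98

98


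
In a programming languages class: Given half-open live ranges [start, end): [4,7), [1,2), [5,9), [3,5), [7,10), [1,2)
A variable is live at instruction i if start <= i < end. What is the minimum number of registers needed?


Live ranges:
  Var0: [4, 7)
  Var1: [1, 2)
  Var2: [5, 9)
  Var3: [3, 5)
  Var4: [7, 10)
  Var5: [1, 2)
Sweep-line events (position, delta, active):
  pos=1 start -> active=1
  pos=1 start -> active=2
  pos=2 end -> active=1
  pos=2 end -> active=0
  pos=3 start -> active=1
  pos=4 start -> active=2
  pos=5 end -> active=1
  pos=5 start -> active=2
  pos=7 end -> active=1
  pos=7 start -> active=2
  pos=9 end -> active=1
  pos=10 end -> active=0
Maximum simultaneous active: 2
Minimum registers needed: 2

2


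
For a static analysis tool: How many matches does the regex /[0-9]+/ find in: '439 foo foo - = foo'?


Pattern: /[0-9]+/ (int literals)
Input: '439 foo foo - = foo'
Scanning for matches:
  Match 1: '439'
Total matches: 1

1


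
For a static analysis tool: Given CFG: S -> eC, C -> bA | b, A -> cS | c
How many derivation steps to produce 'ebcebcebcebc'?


Grammar: S -> eC, C -> bA | b, A -> cS | c
Deriving 'ebcebcebcebc':
Step 1: S -> eC => eC
Step 2: C -> bA => ebA
Step 3: A -> cS => ebcS
Step 4: S -> eC => ebceC
Step 5: C -> bA => ebcebA
Step 6: A -> cS => ebcebcS
Step 7: S -> eC => ebcebceC
Step 8: C -> bA => ebcebcebA
Step 9: A -> cS => ebcebcebcS
Step 10: S -> eC => ebcebcebceC
Step 11: C -> bA => ebcebcebcebA
Step 12: A -> c => ebcebcebcebc
Total derivation steps: 12

12


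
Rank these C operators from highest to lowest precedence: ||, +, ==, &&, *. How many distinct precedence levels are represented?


Looking up precedence for each operator:
  || -> precedence 1
  + -> precedence 5
  == -> precedence 3
  && -> precedence 2
  * -> precedence 6
Sorted highest to lowest: *, +, ==, &&, ||
Distinct precedence values: [6, 5, 3, 2, 1]
Number of distinct levels: 5

5


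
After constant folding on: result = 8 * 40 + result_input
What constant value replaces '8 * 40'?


Identifying constant sub-expression:
  Original: result = 8 * 40 + result_input
  8 and 40 are both compile-time constants
  Evaluating: 8 * 40 = 320
  After folding: result = 320 + result_input

320


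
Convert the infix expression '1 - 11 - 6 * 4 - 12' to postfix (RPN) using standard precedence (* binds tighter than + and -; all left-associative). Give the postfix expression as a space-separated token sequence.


Applying the shunting-yard algorithm:
  Operand 1 -> output
  Push '-' onto operator stack -> op-stack: [-]
  Operand 11 -> output
  See '-' (prec 1); top '-' (prec 1) >= it -> pop '-' to output
  Push '-' onto operator stack -> op-stack: [-]
  Operand 6 -> output
  Push '*' onto operator stack -> op-stack: [-, *]
  Operand 4 -> output
  See '-' (prec 1); top '*' (prec 2) >= it -> pop '*' to output
  See '-' (prec 1); top '-' (prec 1) >= it -> pop '-' to output
  Push '-' onto operator stack -> op-stack: [-]
  Operand 12 -> output
  End of input: pop '-' to output
Postfix result: 1 11 - 6 4 * - 12 -

1 11 - 6 4 * - 12 -


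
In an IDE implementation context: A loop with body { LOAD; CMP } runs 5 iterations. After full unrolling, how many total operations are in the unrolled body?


Loop body operations: LOAD, CMP (2 ops per iteration)
Unrolling 5 iterations:
  Iteration 1: LOAD, CMP (2 ops)
  Iteration 2: LOAD, CMP (2 ops)
  Iteration 3: LOAD, CMP (2 ops)
  Iteration 4: LOAD, CMP (2 ops)
  Iteration 5: LOAD, CMP (2 ops)
Total: 5 iterations * 2 ops/iter = 10 operations

10


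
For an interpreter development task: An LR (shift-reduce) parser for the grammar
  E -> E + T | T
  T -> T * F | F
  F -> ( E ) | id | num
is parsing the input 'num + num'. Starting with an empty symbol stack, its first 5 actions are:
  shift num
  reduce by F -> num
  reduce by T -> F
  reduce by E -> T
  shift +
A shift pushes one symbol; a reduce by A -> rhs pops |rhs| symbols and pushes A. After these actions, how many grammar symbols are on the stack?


Tracking the symbol stack through each action:
  Action 1: shift 'num' : push -> stack = [num] (size 1)
  Action 2: reduce by F -> num : pop 1, push F -> stack = [F] (size 1)
  Action 3: reduce by T -> F : pop 1, push T -> stack = [T] (size 1)
  Action 4: reduce by E -> T : pop 1, push E -> stack = [E] (size 1)
  Action 5: shift '+' : push -> stack = [E, +] (size 2)
Final stack size: 2

2


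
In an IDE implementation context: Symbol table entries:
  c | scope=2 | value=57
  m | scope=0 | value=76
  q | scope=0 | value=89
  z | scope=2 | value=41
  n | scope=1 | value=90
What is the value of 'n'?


Searching symbol table for 'n':
  c | scope=2 | value=57
  m | scope=0 | value=76
  q | scope=0 | value=89
  z | scope=2 | value=41
  n | scope=1 | value=90 <- MATCH
Found 'n' at scope 1 with value 90

90


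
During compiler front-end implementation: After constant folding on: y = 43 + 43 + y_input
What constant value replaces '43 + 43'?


Identifying constant sub-expression:
  Original: y = 43 + 43 + y_input
  43 and 43 are both compile-time constants
  Evaluating: 43 + 43 = 86
  After folding: y = 86 + y_input

86


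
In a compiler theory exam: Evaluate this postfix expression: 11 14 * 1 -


Processing tokens left to right:
Push 11, Push 14
Pop 11 and 14, compute 11 * 14 = 154, push 154
Push 1
Pop 154 and 1, compute 154 - 1 = 153, push 153
Stack result: 153

153


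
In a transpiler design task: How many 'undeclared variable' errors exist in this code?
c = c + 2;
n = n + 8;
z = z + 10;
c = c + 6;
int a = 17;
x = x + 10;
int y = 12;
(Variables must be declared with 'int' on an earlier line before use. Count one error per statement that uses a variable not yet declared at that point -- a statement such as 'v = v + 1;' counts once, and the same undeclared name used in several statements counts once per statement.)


Scanning code line by line:
  Line 1: use 'c' -> ERROR (undeclared)
  Line 2: use 'n' -> ERROR (undeclared)
  Line 3: use 'z' -> ERROR (undeclared)
  Line 4: use 'c' -> ERROR (undeclared)
  Line 5: declare 'a' -> declared = ['a']
  Line 6: use 'x' -> ERROR (undeclared)
  Line 7: declare 'y' -> declared = ['a', 'y']
Total undeclared variable errors: 5

5


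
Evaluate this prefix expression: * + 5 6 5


Parsing prefix expression: * + 5 6 5
Step 1: Innermost operation '+ 5 6'
  5 + 6 = 11
Step 2: Outer operation '* [11] 5'
  11 * 5 = 55

55


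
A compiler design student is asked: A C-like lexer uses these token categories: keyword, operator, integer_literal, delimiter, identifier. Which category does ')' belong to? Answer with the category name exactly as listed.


Token: ')'
Checking categories:
  identifier: no
  integer_literal: no
  operator: no
  keyword: no
  delimiter: YES
Category: delimiter

delimiter


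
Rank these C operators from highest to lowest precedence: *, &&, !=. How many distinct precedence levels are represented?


Looking up precedence for each operator:
  * -> precedence 6
  && -> precedence 2
  != -> precedence 3
Sorted highest to lowest: *, !=, &&
Distinct precedence values: [6, 3, 2]
Number of distinct levels: 3

3


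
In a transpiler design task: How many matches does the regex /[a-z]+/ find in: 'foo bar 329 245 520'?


Pattern: /[a-z]+/ (identifiers)
Input: 'foo bar 329 245 520'
Scanning for matches:
  Match 1: 'foo'
  Match 2: 'bar'
Total matches: 2

2


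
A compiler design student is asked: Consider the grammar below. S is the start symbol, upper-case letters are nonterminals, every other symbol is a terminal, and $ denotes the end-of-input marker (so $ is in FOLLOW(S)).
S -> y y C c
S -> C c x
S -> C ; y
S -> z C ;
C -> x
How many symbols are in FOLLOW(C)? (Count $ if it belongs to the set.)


S is the start symbol and does not occur in any rule body, so FOLLOW(S) = {$}.
Examining every occurrence of C in a rule body:
  S -> y y C c : C is followed by terminal 'c' -> add 'c'
  S -> C c x : C is followed by terminal 'c' -> add 'c' (already in the set)
  S -> C ; y : C is followed by terminal ';' -> add ';'
  S -> z C ; : C is followed by terminal ';' -> add ';' (already in the set)
  C -> x : C does not occur in the body -> contributes nothing
FOLLOW(C) = {;, c}
Count: 2

2


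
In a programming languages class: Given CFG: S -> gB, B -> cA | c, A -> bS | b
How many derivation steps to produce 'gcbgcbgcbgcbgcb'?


Grammar: S -> gB, B -> cA | c, A -> bS | b
Deriving 'gcbgcbgcbgcbgcb':
Step 1: S -> gB => gB
Step 2: B -> cA => gcA
Step 3: A -> bS => gcbS
Step 4: S -> gB => gcbgB
Step 5: B -> cA => gcbgcA
Step 6: A -> bS => gcbgcbS
Step 7: S -> gB => gcbgcbgB
Step 8: B -> cA => gcbgcbgcA
Step 9: A -> bS => gcbgcbgcbS
Step 10: S -> gB => gcbgcbgcbgB
Step 11: B -> cA => gcbgcbgcbgcA
Step 12: A -> bS => gcbgcbgcbgcbS
Step 13: S -> gB => gcbgcbgcbgcbgB
Step 14: B -> cA => gcbgcbgcbgcbgcA
Step 15: A -> b => gcbgcbgcbgcbgcb
Total derivation steps: 15

15


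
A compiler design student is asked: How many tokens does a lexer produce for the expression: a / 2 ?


Scanning 'a / 2'
Token 1: 'a' -> identifier
Token 2: '/' -> operator
Token 3: '2' -> integer_literal
Total tokens: 3

3


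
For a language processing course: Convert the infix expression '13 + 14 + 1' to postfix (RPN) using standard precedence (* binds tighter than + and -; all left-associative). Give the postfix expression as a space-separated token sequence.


Applying the shunting-yard algorithm:
  Operand 13 -> output
  Push '+' onto operator stack -> op-stack: [+]
  Operand 14 -> output
  See '+' (prec 1); top '+' (prec 1) >= it -> pop '+' to output
  Push '+' onto operator stack -> op-stack: [+]
  Operand 1 -> output
  End of input: pop '+' to output
Postfix result: 13 14 + 1 +

13 14 + 1 +


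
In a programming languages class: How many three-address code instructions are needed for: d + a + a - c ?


Expression: d + a + a - c
Generating three-address code (respecting * over +/- precedence):
  Instruction 1: t1 = d + a
  Instruction 2: t2 = t1 + a
  Instruction 3: t3 = t2 - c
Total instructions: 3

3


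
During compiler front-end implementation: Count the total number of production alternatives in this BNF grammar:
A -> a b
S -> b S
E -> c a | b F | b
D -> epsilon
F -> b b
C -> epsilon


Counting alternatives per rule:
  A: 1 alternative(s)
  S: 1 alternative(s)
  E: 3 alternative(s)
  D: 1 alternative(s)
  F: 1 alternative(s)
  C: 1 alternative(s)
Sum: 1 + 1 + 3 + 1 + 1 + 1 = 8

8


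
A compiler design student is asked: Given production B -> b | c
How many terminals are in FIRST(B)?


Production: B -> b | c
Examining each alternative for leading terminals:
  B -> b : first terminal = 'b'
  B -> c : first terminal = 'c'
FIRST(B) = {b, c}
Count: 2

2
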